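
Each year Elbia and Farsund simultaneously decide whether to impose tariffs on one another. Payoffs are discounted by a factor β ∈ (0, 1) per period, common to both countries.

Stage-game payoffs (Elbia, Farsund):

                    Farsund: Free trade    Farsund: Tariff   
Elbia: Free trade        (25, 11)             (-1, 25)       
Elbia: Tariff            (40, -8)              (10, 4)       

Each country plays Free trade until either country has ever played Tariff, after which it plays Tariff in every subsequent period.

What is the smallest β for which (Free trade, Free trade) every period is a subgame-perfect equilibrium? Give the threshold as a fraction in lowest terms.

2/3

For Elbia: deviation gain 40−25 = 15, per-period punishment loss 25−10 = 15. IC gives β ≥ 15/30 = 1/2.
For Farsund: gain 14, loss 7 per period, so β ≥ 14/21 = 2/3.
The tighter constraint is Farsund's, so cooperation needs β ≥ 2/3.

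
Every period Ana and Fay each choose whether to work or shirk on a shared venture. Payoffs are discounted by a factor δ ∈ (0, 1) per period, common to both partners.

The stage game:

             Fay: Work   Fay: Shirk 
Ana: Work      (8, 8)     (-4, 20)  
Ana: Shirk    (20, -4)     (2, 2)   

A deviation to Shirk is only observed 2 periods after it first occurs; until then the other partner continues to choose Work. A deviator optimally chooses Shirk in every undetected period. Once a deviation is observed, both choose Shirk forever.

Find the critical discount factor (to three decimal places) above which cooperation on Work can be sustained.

0.816

Deviating for the 2 undetected periods gains 20−8 = 12 per period over cooperation, then loses 8−2 = 6 per period forever once punishment starts.
Gain: 12(1 + δ + … + δ^1); loss: 6·δ^2/(1−δ).
No profitable deviation ⇔ 12(1−δ^2) ≤ 6·δ^2, i.e. δ^2 ≥ 12/(12+6) = 2/3.
Hence δ ≥ (2/3)^(1/2) ≈ 0.816.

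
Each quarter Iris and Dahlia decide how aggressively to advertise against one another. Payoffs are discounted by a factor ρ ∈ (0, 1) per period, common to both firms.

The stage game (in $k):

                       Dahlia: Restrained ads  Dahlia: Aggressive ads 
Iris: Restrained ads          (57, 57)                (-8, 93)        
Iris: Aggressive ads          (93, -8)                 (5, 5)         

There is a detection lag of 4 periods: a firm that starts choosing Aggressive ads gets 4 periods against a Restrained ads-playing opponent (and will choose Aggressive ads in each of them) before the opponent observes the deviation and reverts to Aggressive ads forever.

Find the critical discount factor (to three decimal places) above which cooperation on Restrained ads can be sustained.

0.800

Deviating for the 4 undetected periods gains 93−57 = 36 per period over cooperation, then loses 57−5 = 52 per period forever once punishment starts.
Gain: 36(1 + ρ + … + ρ^3); loss: 52·ρ^4/(1−ρ).
No profitable deviation ⇔ 36(1−ρ^4) ≤ 52·ρ^4, i.e. ρ^4 ≥ 36/(36+52) = 9/22.
Hence ρ ≥ (9/22)^(1/4) ≈ 0.800.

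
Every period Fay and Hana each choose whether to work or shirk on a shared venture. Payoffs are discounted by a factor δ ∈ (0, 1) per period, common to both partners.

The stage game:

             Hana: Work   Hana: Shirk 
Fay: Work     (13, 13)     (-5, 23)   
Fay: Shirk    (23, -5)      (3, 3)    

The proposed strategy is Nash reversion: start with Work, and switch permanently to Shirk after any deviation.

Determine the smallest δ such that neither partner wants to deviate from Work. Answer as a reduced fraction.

Under grim trigger the critical discount factor is (T−C)/(T−P) with T = 23, C = 13, P = 3.
δ* = (23−13)/(23−3) = 10/20 = 1/2.

1/2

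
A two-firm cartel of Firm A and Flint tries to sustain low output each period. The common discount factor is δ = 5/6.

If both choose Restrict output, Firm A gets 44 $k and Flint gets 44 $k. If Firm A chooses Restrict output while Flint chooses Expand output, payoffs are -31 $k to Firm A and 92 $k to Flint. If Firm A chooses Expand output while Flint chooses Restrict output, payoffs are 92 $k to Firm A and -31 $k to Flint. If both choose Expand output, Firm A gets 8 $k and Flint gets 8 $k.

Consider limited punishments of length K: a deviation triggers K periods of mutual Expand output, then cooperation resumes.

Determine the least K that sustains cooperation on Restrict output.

No profitable deviation requires (44−8)(δ+…+δ^K) ≥ 92−44, i.e. δ+…+δ^K ≥ 4/3 ≈ 1.3333.
With δ = 5/6, the partial sums are K=1: 0.8333, K=2: 1.5278.
K = 2 is the first length at which the sum reaches 1.3333.

2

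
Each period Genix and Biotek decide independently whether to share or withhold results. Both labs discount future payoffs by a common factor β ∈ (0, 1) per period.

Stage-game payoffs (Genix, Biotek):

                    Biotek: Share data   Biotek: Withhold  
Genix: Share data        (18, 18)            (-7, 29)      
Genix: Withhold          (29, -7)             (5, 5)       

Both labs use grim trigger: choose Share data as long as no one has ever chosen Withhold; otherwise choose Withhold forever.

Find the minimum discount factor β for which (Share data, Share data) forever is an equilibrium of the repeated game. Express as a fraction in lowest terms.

11/24

18/(1−β) ≥ 29 + 5β/(1−β)
18 ≥ 29 − 24β
β ≥ 11/24.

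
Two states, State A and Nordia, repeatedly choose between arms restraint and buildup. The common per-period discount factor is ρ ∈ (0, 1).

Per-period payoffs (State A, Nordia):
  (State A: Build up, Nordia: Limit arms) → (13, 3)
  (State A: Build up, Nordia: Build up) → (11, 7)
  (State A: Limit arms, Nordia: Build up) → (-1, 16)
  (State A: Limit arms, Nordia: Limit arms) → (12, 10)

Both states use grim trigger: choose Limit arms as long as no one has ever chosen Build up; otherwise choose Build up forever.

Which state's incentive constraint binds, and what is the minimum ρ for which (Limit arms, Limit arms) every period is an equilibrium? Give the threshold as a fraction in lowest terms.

State A's threshold: (13−12)/(13−11) = 1/2.
Nordia's threshold: (16−10)/(16−7) = 2/3.
1/2 < 2/3, so Nordia binds and ρ* = 2/3.

Nordia; ρ ≥ 2/3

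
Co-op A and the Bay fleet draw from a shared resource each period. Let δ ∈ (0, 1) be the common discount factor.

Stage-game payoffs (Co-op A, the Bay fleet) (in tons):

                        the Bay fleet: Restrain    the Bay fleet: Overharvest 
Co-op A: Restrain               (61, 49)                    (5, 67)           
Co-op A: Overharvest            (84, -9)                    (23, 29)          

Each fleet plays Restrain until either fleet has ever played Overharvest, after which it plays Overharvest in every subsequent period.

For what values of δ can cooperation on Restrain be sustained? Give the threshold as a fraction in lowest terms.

Co-op A's threshold: (84−61)/(84−23) = 23/61.
the Bay fleet's threshold: (67−49)/(67−29) = 9/19.
23/61 < 9/19, so the Bay fleet binds and δ* = 9/19.

9/19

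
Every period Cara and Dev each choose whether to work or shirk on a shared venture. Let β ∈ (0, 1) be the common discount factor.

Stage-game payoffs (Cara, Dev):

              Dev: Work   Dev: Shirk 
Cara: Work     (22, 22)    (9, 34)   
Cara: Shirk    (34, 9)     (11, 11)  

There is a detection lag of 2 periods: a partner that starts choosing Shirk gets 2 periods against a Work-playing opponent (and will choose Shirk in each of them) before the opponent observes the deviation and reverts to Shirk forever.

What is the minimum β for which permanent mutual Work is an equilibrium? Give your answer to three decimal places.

A deviator earns 34 for 2 periods, then 11 forever; cooperating earns 22 forever. Multiplying the IC by (1−β):
22 ≥ 34(1−β^2) + 11β^2, so 23·β^2 ≥ 12 and β^2 ≥ 12/23.
β ≥ (12/23)^(1/2) ≈ 0.722.

0.722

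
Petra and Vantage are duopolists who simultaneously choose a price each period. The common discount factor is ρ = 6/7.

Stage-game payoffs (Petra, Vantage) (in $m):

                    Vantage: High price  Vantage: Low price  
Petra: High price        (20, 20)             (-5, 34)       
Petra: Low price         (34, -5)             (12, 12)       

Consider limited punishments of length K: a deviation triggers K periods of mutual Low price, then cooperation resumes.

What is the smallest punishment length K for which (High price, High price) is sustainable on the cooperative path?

No profitable deviation requires (20−12)(ρ+…+ρ^K) ≥ 34−20, i.e. ρ+…+ρ^K ≥ 7/4 ≈ 1.7500.
With ρ = 6/7, the partial sums are K=1: 0.8571, K=2: 1.5918, K=3: 2.2216.
K = 3 is the first length at which the sum reaches 1.7500.

3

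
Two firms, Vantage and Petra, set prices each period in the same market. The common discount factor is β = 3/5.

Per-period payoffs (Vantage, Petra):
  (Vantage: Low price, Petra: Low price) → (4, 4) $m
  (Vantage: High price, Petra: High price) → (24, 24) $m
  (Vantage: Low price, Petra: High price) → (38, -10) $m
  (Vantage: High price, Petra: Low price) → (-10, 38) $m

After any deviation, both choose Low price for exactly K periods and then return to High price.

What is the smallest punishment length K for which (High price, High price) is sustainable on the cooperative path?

2

IC: β(1−β^K)/(1−β) ≥ (38−24)/(24−4) = 7/10.
With β = 3/5: need 1 − β^K ≥ 7/10·(1−3/5)/(3/5), i.e. β^K ≤ 0.5333.
Since (3/5)^1 = 0.6000 and (3/5)^2 = 0.3600, the smallest such K is 2.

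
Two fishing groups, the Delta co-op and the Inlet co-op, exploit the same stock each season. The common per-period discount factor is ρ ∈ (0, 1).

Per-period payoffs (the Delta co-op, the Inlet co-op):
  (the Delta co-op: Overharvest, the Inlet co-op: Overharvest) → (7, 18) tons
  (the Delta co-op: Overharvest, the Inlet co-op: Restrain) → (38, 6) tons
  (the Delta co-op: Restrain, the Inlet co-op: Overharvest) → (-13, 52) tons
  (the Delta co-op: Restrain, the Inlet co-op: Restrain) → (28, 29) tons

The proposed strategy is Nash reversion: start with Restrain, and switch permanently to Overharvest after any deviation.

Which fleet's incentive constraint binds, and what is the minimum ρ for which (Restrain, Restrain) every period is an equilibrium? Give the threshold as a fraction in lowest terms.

For the Delta co-op: deviation gain 38−28 = 10, per-period punishment loss 28−7 = 21. IC gives ρ ≥ 10/31.
For the Inlet co-op: gain 23, loss 11 per period, so ρ ≥ 23/34.
The tighter constraint is the Inlet co-op's, so cooperation needs ρ ≥ 23/34.

the Inlet co-op; ρ ≥ 23/34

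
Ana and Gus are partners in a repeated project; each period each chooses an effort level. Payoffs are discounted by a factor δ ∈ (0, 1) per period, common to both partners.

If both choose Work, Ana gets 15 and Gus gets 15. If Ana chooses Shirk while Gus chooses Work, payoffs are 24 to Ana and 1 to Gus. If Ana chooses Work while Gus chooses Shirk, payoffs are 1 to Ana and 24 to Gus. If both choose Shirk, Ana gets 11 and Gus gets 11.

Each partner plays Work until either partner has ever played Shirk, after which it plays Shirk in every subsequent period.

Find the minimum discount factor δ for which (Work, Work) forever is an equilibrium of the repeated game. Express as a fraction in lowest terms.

One-period gain from deviating is 24 − 15 = 9. The loss is 15 − 11 = 4 in every subsequent period, with present value 4·δ/(1−δ).
Deviation is unprofitable when 4·δ/(1−δ) ≥ 9, i.e. δ/(1−δ) ≥ 9/4.
Equivalently δ ≥ 9/(9+4) = 9/13.

9/13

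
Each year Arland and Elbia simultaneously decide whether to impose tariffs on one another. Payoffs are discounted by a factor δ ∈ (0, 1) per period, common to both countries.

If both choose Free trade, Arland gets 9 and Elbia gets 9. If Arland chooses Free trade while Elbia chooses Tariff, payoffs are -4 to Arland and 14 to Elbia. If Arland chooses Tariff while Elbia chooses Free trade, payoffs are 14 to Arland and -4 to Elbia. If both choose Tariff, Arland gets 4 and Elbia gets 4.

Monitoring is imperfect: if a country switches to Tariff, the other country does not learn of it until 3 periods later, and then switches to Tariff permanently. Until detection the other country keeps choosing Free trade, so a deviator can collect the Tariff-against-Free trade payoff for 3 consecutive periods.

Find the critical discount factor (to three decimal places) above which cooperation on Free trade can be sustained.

0.794

The best deviation is to choose Tariff for all 3 undetected periods, earning 14 each, then 4 forever once detected.
Deviation value: 14(1−δ^3)/(1−δ) + 4δ^3/(1−δ); cooperation value: 9/(1−δ).
IC: 9 ≥ 14(1−δ^3) + 4δ^3 = 14 − 10δ^3.
So δ^3 ≥ 5/10 = 1/2, giving δ ≥ (1/2)^(1/3) ≈ 0.794.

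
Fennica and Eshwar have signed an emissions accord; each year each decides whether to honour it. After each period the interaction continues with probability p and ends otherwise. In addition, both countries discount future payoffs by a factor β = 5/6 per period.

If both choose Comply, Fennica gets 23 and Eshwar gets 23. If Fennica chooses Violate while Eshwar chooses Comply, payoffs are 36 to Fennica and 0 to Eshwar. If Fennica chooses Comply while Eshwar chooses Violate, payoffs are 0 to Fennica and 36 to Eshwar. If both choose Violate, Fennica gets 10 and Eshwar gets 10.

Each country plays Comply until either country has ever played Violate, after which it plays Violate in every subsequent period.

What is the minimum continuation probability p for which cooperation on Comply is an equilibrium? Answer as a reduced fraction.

With continuation probability p and discount β, the effective per-period discount factor is βp.
Grim-trigger IC: βp ≥ (36−23)/(36−10) = 1/2.
So p ≥ (1/2)/(5/6) = 3/5.

3/5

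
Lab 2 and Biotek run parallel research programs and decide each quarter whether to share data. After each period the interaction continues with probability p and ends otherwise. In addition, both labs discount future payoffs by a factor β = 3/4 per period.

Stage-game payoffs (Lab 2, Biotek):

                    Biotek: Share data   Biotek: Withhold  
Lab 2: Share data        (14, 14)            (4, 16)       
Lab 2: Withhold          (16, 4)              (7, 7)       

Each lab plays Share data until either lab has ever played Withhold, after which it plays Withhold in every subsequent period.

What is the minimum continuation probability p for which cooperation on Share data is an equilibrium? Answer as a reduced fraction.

8/27

Expected continuation weight on next period's payoff is β·p = 3/4·p, which plays the role of the discount factor.
Cooperation requires 3/4·p ≥ (16−14)/(16−7) = 2/9, hence p ≥ 8/27.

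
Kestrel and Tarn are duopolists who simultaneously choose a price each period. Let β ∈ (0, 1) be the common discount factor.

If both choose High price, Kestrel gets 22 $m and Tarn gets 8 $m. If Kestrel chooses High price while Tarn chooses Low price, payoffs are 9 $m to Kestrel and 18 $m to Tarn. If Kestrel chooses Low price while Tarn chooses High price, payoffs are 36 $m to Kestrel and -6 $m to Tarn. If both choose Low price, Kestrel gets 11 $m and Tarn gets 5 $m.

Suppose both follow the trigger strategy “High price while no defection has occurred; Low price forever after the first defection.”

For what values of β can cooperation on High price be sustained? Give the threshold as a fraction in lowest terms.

Kestrel's threshold: (36−22)/(36−11) = 14/25.
Tarn's threshold: (18−8)/(18−5) = 10/13.
14/25 < 10/13, so Tarn binds and β* = 10/13.

10/13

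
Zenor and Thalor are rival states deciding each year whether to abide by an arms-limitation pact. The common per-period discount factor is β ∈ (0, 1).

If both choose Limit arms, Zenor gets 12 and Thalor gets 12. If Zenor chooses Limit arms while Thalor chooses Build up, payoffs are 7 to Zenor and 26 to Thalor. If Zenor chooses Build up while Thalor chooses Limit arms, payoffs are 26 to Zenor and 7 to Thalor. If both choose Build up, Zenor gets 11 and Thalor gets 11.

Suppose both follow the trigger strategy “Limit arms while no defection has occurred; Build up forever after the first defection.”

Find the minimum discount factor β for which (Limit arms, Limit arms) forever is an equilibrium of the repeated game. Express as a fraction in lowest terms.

12/(1−β) ≥ 26 + 11β/(1−β)
12 ≥ 26 − 15β
β ≥ 14/15.

14/15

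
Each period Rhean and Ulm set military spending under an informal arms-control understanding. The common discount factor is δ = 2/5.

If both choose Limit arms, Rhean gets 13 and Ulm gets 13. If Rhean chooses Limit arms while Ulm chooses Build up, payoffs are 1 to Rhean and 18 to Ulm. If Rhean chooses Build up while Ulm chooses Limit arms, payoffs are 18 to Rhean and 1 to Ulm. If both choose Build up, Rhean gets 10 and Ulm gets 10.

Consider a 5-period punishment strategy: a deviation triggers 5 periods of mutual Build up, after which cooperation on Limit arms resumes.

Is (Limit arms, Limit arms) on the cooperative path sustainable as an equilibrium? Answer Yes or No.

No

IC: δ+…+δ^5 ≥ (18−13)/(13−10) = 5/3.
At δ = 2/5: partial sum = 0.6598 < 1.6667. Cooperation not sustainable.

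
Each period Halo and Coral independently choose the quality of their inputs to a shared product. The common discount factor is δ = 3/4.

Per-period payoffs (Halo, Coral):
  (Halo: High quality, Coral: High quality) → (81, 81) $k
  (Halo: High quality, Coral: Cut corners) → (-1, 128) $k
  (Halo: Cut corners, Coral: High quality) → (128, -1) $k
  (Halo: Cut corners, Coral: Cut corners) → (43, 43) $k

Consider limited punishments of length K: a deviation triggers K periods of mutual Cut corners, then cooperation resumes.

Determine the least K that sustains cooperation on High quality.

2

IC: δ(1−δ^K)/(1−δ) ≥ (128−81)/(81−43) = 47/38.
With δ = 3/4: need 1 − δ^K ≥ 47/38·(1−3/4)/(3/4), i.e. δ^K ≤ 0.5877.
Since (3/4)^1 = 0.7500 and (3/4)^2 = 0.5625, the smallest such K is 2.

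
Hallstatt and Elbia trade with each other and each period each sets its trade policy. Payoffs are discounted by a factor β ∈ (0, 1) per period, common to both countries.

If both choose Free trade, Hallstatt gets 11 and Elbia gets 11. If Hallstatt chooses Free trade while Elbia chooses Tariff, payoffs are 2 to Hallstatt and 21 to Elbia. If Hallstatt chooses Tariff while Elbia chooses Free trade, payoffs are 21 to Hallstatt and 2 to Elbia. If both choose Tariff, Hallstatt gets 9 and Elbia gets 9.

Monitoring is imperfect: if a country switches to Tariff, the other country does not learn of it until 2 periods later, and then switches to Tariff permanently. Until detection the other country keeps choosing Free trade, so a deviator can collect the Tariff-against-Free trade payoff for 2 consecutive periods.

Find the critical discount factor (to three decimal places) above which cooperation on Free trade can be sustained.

The best deviation is to choose Tariff for all 2 undetected periods, earning 21 each, then 9 forever once detected.
Deviation value: 21(1−β^2)/(1−β) + 9β^2/(1−β); cooperation value: 11/(1−β).
IC: 11 ≥ 21(1−β^2) + 9β^2 = 21 − 12β^2.
So β^2 ≥ 10/12 = 5/6, giving β ≥ (5/6)^(1/2) ≈ 0.913.

0.913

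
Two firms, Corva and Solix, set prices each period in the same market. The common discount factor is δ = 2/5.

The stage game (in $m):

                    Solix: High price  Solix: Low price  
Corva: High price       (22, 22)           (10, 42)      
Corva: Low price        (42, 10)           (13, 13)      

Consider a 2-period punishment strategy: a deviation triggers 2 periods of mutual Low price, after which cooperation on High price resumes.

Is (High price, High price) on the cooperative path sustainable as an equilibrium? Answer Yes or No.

No

IC: δ+…+δ^2 ≥ (42−22)/(22−13) = 20/9.
At δ = 2/5: partial sum = 0.5600 < 2.2222. Cooperation not sustainable.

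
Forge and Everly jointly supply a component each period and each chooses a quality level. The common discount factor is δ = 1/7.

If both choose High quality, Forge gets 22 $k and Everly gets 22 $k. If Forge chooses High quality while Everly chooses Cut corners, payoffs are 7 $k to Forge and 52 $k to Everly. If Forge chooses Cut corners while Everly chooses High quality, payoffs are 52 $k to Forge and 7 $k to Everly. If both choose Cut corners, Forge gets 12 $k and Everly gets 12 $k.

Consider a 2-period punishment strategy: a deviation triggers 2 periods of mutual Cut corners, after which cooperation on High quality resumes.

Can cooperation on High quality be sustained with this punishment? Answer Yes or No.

No

Comparing payoff streams over the 3 periods until play realigns: cooperate → 22(1+δ+…+δ^2); deviate → 52 + 12(δ+…+δ^2).
Cooperation is sustained iff (22−12)(δ+…+δ^2) ≥ 52−22.
δ+…+δ^2 = 1/7·(1−(1/7)^2)/(1−1/7) = 0.1633, and (52−22)/(22−12) = 3.0000.
0.1633 < 3.0000, so cooperation is not sustainable.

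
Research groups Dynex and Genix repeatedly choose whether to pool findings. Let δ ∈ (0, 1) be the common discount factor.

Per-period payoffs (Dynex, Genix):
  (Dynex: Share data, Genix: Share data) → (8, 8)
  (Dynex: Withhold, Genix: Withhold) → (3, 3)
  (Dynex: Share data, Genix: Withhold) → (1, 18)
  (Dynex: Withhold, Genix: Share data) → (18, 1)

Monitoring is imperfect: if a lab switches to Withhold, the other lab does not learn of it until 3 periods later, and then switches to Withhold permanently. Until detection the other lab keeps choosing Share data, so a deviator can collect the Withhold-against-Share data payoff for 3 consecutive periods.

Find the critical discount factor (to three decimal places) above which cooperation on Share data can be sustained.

A deviator earns 18 for 3 periods, then 3 forever; cooperating earns 8 forever. Multiplying the IC by (1−δ):
8 ≥ 18(1−δ^3) + 3δ^3, so 15·δ^3 ≥ 10 and δ^3 ≥ 2/3.
δ ≥ (2/3)^(1/3) ≈ 0.874.

0.874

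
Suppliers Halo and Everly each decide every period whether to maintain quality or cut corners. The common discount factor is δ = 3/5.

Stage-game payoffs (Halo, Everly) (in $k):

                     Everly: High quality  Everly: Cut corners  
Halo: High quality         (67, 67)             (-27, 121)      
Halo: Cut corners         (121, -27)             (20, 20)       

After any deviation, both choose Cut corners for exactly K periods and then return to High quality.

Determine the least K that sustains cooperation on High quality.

3

Need Σ_{k=1}^{K} δ^k ≥ (121−67)/(67−20) = 1.1489 at δ = 3/5.
At K = 2 the sum is 0.9600 < 1.1489; at K = 3 it is 1.1760 ≥ 1.1489.
So the minimum punishment length is K = 3.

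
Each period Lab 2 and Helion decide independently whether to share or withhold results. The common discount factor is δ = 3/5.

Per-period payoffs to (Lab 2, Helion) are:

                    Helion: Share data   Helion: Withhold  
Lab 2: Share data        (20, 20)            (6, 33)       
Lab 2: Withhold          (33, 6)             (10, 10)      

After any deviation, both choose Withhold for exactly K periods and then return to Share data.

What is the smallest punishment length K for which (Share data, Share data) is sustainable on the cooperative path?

4

No profitable deviation requires (20−10)(δ+…+δ^K) ≥ 33−20, i.e. δ+…+δ^K ≥ 13/10 ≈ 1.3000.
With δ = 3/5, the partial sums are K=1: 0.6000, K=2: 0.9600, K=3: 1.1760, K=4: 1.3056.
K = 4 is the first length at which the sum reaches 1.3000.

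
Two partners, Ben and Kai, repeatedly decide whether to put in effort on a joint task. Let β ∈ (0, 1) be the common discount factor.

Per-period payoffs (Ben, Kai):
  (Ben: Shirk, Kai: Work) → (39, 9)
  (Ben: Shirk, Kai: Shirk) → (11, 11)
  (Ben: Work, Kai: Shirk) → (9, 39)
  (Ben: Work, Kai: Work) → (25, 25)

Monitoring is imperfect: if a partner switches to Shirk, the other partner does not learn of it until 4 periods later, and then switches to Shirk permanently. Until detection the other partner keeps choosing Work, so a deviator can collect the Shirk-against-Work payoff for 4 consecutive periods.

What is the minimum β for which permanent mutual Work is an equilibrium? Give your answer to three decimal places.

0.841

Deviating for the 4 undetected periods gains 39−25 = 14 per period over cooperation, then loses 25−11 = 14 per period forever once punishment starts.
Gain: 14(1 + β + … + β^3); loss: 14·β^4/(1−β).
No profitable deviation ⇔ 14(1−β^4) ≤ 14·β^4, i.e. β^4 ≥ 14/(14+14) = 1/2.
Hence β ≥ (1/2)^(1/4) ≈ 0.841.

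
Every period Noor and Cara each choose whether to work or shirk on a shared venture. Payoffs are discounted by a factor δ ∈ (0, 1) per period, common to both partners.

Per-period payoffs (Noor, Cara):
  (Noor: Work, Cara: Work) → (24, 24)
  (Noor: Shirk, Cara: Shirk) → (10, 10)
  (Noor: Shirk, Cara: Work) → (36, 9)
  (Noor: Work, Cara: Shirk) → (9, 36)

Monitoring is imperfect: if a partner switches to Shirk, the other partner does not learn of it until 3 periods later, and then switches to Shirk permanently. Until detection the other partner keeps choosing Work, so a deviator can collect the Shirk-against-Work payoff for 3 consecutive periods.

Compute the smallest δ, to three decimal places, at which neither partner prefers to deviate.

The best deviation is to choose Shirk for all 3 undetected periods, earning 36 each, then 10 forever once detected.
Deviation value: 36(1−δ^3)/(1−δ) + 10δ^3/(1−δ); cooperation value: 24/(1−δ).
IC: 24 ≥ 36(1−δ^3) + 10δ^3 = 36 − 26δ^3.
So δ^3 ≥ 12/26 = 6/13, giving δ ≥ (6/13)^(1/3) ≈ 0.773.

0.773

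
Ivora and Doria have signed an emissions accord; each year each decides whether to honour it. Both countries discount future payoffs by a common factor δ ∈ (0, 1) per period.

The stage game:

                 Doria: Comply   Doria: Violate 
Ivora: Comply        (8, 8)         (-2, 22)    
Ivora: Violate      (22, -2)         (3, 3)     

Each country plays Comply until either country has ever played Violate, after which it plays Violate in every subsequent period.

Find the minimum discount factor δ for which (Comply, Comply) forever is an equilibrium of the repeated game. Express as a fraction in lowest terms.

14/19

8/(1−δ) ≥ 22 + 3δ/(1−δ)
8 ≥ 22 − 19δ
δ ≥ 14/19.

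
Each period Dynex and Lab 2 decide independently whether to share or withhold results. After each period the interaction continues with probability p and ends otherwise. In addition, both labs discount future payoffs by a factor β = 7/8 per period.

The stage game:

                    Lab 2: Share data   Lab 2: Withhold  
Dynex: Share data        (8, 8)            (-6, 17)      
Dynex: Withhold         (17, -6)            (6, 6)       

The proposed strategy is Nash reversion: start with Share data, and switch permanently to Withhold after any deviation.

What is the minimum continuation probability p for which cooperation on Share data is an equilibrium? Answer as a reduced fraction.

72/77

Expected continuation weight on next period's payoff is β·p = 7/8·p, which plays the role of the discount factor.
Cooperation requires 7/8·p ≥ (17−8)/(17−6) = 9/11, hence p ≥ 72/77.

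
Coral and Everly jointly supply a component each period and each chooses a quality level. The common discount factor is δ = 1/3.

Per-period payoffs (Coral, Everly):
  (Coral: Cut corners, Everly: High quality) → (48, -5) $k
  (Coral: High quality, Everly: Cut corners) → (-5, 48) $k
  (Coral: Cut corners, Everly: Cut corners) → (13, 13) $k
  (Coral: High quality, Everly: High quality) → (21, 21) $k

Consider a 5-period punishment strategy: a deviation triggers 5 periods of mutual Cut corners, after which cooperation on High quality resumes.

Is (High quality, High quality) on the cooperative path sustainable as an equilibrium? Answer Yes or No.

No

Comparing payoff streams over the 6 periods until play realigns: cooperate → 21(1+δ+…+δ^5); deviate → 48 + 13(δ+…+δ^5).
Cooperation is sustained iff (21−13)(δ+…+δ^5) ≥ 48−21.
δ+…+δ^5 = 1/3·(1−(1/3)^5)/(1−1/3) = 0.4979, and (48−21)/(21−13) = 3.3750.
0.4979 < 3.3750, so cooperation is not sustainable.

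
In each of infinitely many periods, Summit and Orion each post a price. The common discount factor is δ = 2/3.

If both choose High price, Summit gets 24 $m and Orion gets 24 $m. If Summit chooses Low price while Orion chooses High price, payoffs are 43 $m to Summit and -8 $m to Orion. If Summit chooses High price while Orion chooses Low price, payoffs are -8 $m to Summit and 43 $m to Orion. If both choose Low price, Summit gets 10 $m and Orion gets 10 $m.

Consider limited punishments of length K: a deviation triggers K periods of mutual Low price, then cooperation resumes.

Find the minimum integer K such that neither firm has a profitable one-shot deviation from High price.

3

Need Σ_{k=1}^{K} δ^k ≥ (43−24)/(24−10) = 1.3571 at δ = 2/3.
At K = 2 the sum is 1.1111 < 1.3571; at K = 3 it is 1.4074 ≥ 1.3571.
So the minimum punishment length is K = 3.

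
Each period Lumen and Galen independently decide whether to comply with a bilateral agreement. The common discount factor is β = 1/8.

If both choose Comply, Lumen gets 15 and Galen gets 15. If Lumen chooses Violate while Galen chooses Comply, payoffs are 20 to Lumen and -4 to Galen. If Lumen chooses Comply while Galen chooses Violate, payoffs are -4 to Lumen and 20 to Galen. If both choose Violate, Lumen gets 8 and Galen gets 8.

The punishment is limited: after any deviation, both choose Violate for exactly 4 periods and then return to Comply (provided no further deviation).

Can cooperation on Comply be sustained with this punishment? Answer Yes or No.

No

A one-shot deviation gives 20 now, then 8 for 4 periods, then back to 15.
Gain from deviating: (20−15) today; loss: (15−8) in each of the next 4 periods.
No-deviation condition: (15−8)(β+…+β^4) ≥ 20−15, i.e. β+…+β^4 ≥ 5/7.
At β = 1/8: β+…+β^4 = 0.1428 < 0.7143.
So cooperation is not sustainable.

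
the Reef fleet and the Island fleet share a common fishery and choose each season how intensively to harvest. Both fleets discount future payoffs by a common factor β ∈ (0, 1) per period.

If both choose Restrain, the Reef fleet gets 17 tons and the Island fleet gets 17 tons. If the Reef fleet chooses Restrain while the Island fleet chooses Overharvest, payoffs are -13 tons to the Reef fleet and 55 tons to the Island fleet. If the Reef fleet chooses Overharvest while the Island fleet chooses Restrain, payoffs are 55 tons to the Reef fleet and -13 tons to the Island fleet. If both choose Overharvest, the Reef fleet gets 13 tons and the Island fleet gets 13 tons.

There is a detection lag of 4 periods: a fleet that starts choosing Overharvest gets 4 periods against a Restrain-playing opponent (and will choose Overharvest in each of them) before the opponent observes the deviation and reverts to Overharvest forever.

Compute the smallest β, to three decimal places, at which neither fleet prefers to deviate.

0.975

Deviating for the 4 undetected periods gains 55−17 = 38 per period over cooperation, then loses 17−13 = 4 per period forever once punishment starts.
Gain: 38(1 + β + … + β^3); loss: 4·β^4/(1−β).
No profitable deviation ⇔ 38(1−β^4) ≤ 4·β^4, i.e. β^4 ≥ 38/(38+4) = 19/21.
Hence β ≥ (19/21)^(1/4) ≈ 0.975.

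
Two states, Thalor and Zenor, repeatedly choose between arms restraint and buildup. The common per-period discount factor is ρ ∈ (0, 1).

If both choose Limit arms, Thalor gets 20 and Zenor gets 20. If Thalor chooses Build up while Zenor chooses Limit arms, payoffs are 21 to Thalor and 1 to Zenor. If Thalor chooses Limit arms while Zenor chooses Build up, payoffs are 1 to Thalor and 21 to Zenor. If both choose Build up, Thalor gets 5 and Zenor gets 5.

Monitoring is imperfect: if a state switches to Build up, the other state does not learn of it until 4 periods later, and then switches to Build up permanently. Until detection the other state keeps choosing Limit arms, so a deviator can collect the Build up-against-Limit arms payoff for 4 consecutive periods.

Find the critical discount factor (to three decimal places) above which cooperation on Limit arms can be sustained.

0.500

The best deviation is to choose Build up for all 4 undetected periods, earning 21 each, then 5 forever once detected.
Deviation value: 21(1−ρ^4)/(1−ρ) + 5ρ^4/(1−ρ); cooperation value: 20/(1−ρ).
IC: 20 ≥ 21(1−ρ^4) + 5ρ^4 = 21 − 16ρ^4.
So ρ^4 ≥ 1/16, giving ρ ≥ (1/16)^(1/4) ≈ 0.500.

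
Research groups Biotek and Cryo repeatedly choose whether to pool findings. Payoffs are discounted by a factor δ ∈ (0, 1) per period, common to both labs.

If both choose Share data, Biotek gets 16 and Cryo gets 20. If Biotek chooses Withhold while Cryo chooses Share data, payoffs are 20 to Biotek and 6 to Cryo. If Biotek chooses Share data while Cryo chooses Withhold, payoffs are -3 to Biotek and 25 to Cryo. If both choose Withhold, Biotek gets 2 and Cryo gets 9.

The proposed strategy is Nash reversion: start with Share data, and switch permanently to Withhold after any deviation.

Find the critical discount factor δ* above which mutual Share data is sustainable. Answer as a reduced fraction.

5/16

Biotek: cooperation gives 16 each period; deviation gives 20 once then 2 forever.
  16/(1−δ) ≥ 20 + 2δ/(1−δ) ⇒ δ ≥ 4/18 = 2/9.
Cryo: cooperation gives 20 each period; deviation gives 25 once then 9 forever.
  δ ≥ 5/16.
Both must hold, so the binding constraint is Cryo's: δ ≥ 5/16.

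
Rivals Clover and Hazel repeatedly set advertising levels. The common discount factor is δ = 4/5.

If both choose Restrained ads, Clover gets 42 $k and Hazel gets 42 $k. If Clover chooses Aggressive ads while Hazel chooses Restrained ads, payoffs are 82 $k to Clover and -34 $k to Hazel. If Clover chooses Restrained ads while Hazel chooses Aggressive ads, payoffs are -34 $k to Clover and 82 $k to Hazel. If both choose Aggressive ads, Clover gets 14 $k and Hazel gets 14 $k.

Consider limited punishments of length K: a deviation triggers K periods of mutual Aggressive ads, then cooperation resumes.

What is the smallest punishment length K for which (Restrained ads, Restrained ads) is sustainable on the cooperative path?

IC: δ(1−δ^K)/(1−δ) ≥ (82−42)/(42−14) = 10/7.
With δ = 4/5: need 1 − δ^K ≥ 10/7·(1−4/5)/(4/5), i.e. δ^K ≤ 0.6429.
Since (4/5)^1 = 0.8000 and (4/5)^2 = 0.6400, the smallest such K is 2.

2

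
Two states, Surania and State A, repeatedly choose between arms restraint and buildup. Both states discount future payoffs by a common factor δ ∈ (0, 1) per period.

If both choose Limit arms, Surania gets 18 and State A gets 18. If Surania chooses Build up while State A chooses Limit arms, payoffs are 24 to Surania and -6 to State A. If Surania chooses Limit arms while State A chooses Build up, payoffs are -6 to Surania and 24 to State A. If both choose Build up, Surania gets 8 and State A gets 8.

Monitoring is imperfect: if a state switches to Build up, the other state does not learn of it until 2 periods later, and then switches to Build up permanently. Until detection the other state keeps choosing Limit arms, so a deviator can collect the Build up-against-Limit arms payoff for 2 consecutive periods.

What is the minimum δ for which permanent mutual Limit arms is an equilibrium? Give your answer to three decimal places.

0.612

The best deviation is to choose Build up for all 2 undetected periods, earning 24 each, then 8 forever once detected.
Deviation value: 24(1−δ^2)/(1−δ) + 8δ^2/(1−δ); cooperation value: 18/(1−δ).
IC: 18 ≥ 24(1−δ^2) + 8δ^2 = 24 − 16δ^2.
So δ^2 ≥ 6/16 = 3/8, giving δ ≥ (3/8)^(1/2) ≈ 0.612.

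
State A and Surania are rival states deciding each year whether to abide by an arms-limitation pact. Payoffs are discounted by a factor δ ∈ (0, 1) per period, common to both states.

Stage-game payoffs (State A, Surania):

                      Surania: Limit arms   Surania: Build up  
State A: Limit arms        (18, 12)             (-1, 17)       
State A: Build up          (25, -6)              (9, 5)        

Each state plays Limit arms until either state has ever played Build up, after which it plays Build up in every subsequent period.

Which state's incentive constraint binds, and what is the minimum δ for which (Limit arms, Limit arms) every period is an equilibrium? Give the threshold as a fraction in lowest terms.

State A; δ ≥ 7/16

State A's threshold: (25−18)/(25−9) = 7/16.
Surania's threshold: (17−12)/(17−5) = 5/12.
7/16 > 5/12, so State A binds and δ* = 7/16.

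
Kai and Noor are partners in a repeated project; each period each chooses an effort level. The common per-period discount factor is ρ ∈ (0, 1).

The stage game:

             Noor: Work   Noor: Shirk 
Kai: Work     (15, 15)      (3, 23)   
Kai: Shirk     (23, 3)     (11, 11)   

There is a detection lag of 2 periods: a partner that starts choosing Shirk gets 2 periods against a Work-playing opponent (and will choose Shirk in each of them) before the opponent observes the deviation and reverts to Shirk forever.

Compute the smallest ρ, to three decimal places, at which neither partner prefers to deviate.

0.816

The best deviation is to choose Shirk for all 2 undetected periods, earning 23 each, then 11 forever once detected.
Deviation value: 23(1−ρ^2)/(1−ρ) + 11ρ^2/(1−ρ); cooperation value: 15/(1−ρ).
IC: 15 ≥ 23(1−ρ^2) + 11ρ^2 = 23 − 12ρ^2.
So ρ^2 ≥ 8/12 = 2/3, giving ρ ≥ (2/3)^(1/2) ≈ 0.816.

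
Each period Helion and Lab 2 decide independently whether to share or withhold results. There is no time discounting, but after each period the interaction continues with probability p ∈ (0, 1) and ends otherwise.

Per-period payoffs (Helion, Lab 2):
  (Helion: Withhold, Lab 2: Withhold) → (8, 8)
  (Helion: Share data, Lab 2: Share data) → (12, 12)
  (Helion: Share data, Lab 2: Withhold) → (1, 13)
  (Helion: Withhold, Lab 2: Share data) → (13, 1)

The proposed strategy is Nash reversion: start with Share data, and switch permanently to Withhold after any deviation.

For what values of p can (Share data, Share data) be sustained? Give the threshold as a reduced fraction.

1/5

Expected cooperation value is 12 + p·12 + p²·12 + … = 12/(1−p); deviation gives 13 + p·8/(1−p).
12 ≥ 13(1−p) + 8p ⇒ 5p ≥ 1 ⇒ p ≥ 1/5.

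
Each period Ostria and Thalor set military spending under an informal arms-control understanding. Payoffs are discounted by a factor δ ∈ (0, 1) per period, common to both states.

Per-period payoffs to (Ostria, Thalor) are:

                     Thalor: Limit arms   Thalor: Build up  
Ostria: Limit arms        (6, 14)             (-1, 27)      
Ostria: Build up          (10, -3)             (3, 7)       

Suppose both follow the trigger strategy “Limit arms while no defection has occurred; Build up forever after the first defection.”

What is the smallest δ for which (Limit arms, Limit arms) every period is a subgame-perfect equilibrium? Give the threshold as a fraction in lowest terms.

13/20

For Ostria: deviation gain 10−6 = 4, per-period punishment loss 6−3 = 3. IC gives δ ≥ 4/7.
For Thalor: gain 13, loss 7 per period, so δ ≥ 13/20.
The tighter constraint is Thalor's, so cooperation needs δ ≥ 13/20.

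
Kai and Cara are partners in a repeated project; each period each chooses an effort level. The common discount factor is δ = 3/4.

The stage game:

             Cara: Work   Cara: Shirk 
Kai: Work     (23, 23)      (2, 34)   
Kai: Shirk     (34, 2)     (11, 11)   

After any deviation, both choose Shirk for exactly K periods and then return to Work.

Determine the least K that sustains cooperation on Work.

2

Need Σ_{k=1}^{K} δ^k ≥ (34−23)/(23−11) = 0.9167 at δ = 3/4.
At K = 1 the sum is 0.7500 < 0.9167; at K = 2 it is 1.3125 ≥ 0.9167.
So the minimum punishment length is K = 2.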